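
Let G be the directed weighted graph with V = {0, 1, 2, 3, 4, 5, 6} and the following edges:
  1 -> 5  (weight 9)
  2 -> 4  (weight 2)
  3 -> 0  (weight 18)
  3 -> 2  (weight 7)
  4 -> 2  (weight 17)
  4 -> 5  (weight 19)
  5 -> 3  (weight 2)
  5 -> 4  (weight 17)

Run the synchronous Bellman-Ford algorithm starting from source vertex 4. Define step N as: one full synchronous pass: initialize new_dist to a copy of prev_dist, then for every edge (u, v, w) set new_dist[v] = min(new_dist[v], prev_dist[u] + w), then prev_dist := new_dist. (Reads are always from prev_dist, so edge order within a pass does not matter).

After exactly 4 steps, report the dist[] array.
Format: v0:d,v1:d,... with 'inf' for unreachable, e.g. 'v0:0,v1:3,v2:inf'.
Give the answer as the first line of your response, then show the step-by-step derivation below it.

v0:39,v1:inf,v2:17,v3:21,v4:0,v5:19,v6:inf

step 1: dist = v0:inf,v1:inf,v2:17,v3:inf,v4:0,v5:19,v6:inf
step 2: dist = v0:inf,v1:inf,v2:17,v3:21,v4:0,v5:19,v6:inf
step 3: dist = v0:39,v1:inf,v2:17,v3:21,v4:0,v5:19,v6:inf
step 4: dist = v0:39,v1:inf,v2:17,v3:21,v4:0,v5:19,v6:inf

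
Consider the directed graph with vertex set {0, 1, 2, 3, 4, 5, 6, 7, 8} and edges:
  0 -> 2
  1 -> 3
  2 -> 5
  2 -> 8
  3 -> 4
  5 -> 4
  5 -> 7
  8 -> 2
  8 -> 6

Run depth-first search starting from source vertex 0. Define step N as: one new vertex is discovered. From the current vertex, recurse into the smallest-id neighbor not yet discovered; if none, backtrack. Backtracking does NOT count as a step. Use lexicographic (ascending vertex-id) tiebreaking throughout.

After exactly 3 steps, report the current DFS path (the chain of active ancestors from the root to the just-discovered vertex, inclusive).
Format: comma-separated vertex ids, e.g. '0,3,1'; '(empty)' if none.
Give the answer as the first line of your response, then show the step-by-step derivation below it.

0,2,5

step 1: discover 0; path=0; order=0
step 2: discover 2; path=0>2; order=0,2
step 3: discover 5; path=0>2>5; order=0,2,5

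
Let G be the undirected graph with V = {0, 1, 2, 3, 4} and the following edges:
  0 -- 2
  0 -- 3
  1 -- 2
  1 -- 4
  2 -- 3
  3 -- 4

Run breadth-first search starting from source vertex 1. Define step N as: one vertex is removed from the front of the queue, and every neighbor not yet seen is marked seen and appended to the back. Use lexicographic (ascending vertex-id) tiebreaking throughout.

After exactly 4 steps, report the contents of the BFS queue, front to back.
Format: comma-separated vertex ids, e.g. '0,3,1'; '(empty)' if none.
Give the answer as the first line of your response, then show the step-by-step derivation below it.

3

step 1: dequeue 1; queue=[2,4]; order=1
step 2: dequeue 2; queue=[4,0,3]; order=1,2
step 3: dequeue 4; queue=[0,3]; order=1,2,4
step 4: dequeue 0; queue=[3]; order=1,2,4,0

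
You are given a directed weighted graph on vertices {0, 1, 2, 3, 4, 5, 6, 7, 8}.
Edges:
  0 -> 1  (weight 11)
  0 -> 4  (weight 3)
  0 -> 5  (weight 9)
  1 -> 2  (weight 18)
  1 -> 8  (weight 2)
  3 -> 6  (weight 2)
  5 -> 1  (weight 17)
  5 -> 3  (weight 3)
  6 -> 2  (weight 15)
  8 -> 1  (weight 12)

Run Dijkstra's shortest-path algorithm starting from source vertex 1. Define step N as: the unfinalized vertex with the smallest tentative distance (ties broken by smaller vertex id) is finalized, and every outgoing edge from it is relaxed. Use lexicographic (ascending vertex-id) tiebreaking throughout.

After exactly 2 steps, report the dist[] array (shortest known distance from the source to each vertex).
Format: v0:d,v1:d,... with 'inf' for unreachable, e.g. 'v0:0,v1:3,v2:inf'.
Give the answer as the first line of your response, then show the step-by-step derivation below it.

v0:inf,v1:0,v2:18,v3:inf,v4:inf,v5:inf,v6:inf,v7:inf,v8:2

step 1: dist = v0:inf,v1:0,v2:18,v3:inf,v4:inf,v5:inf,v6:inf,v7:inf,v8:2
step 2: dist = v0:inf,v1:0,v2:18,v3:inf,v4:inf,v5:inf,v6:inf,v7:inf,v8:2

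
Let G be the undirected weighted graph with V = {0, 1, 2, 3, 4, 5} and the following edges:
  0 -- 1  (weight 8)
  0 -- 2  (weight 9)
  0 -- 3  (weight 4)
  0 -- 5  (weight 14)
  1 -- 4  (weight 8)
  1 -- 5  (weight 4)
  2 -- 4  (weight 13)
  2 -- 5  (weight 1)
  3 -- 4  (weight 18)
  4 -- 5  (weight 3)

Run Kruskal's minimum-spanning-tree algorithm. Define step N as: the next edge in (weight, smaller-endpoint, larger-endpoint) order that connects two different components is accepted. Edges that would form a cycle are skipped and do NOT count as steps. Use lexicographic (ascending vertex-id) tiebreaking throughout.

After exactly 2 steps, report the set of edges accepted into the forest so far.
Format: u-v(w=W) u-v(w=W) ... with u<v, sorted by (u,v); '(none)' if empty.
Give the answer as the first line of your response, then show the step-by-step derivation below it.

2-5(w=1) 4-5(w=3)

step 1: add edge 2-5 (w=1); MST = {2-5(w=1)}
step 2: add edge 4-5 (w=3); MST = {2-5(w=1) 4-5(w=3)}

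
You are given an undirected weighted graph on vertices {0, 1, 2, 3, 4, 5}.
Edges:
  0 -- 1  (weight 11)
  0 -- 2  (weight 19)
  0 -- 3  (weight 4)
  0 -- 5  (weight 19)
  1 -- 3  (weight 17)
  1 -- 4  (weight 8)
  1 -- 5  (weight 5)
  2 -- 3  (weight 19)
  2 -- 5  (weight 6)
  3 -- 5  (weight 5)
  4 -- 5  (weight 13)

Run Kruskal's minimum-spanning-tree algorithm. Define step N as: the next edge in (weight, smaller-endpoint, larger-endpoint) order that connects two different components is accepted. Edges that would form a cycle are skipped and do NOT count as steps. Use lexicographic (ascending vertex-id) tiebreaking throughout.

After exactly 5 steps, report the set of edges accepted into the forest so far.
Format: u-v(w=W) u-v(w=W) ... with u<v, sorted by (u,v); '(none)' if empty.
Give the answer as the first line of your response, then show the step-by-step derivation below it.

0-3(w=4) 1-4(w=8) 1-5(w=5) 2-5(w=6) 3-5(w=5)

step 1: add edge 0-3 (w=4); MST = {0-3(w=4)}
step 2: add edge 1-5 (w=5); MST = {0-3(w=4) 1-5(w=5)}
step 3: add edge 3-5 (w=5); MST = {0-3(w=4) 1-5(w=5) 3-5(w=5)}
step 4: add edge 2-5 (w=6); MST = {0-3(w=4) 1-5(w=5) 2-5(w=6) 3-5(w=5)}
step 5: add edge 1-4 (w=8); MST = {0-3(w=4) 1-4(w=8) 1-5(w=5) 2-5(w=6) 3-5(w=5)}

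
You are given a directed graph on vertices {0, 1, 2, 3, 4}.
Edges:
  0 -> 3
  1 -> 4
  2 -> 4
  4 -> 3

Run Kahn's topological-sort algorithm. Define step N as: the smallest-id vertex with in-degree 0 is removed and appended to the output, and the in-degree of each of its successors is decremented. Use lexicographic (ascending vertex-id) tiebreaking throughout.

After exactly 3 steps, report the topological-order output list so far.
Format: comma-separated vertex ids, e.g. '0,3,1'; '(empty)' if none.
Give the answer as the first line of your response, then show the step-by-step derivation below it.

0,1,2

step 1: output 0; order=[0]; indeg=(0,0,0,1,2)
step 2: output 1; order=[0,1]; indeg=(0,0,0,1,1)
step 3: output 2; order=[0,1,2]; indeg=(0,0,0,1,0)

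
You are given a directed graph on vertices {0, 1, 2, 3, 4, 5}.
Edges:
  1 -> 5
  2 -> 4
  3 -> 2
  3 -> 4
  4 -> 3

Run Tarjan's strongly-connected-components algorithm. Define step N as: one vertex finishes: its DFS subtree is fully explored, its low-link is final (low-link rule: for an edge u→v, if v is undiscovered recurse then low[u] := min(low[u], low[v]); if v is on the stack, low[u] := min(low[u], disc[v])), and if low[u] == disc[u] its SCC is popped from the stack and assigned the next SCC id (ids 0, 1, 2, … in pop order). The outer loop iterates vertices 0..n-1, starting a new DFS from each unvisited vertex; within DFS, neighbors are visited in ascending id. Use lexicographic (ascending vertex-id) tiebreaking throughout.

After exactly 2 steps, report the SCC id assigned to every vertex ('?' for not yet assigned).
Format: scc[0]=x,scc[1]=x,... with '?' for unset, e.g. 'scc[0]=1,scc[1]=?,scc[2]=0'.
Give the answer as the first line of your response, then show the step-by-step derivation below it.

scc[0]=0,scc[1]=?,scc[2]=?,scc[3]=?,scc[4]=?,scc[5]=1

step 1: low=(low[0]=0,low[1]=?,low[2]=?,low[3]=?,low[4]=?,low[5]=?); scc=(scc[0]=0,scc[1]=?,scc[2]=?,scc[3]=?,scc[4]=?,scc[5]=?)
step 2: low=(low[0]=0,low[1]=1,low[2]=?,low[3]=?,low[4]=?,low[5]=2); scc=(scc[0]=0,scc[1]=?,scc[2]=?,scc[3]=?,scc[4]=?,scc[5]=1)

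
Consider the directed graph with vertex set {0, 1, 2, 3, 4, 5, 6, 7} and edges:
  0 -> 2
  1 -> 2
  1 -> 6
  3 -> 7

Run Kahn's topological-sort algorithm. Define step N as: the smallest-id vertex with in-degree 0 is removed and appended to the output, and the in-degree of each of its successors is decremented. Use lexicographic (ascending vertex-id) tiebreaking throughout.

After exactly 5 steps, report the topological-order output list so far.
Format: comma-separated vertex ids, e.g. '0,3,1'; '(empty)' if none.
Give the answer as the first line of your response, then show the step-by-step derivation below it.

0,1,2,3,4

step 1: output 0; order=[0]; indeg=(0,0,1,0,0,0,1,1)
step 2: output 1; order=[0,1]; indeg=(0,0,0,0,0,0,0,1)
step 3: output 2; order=[0,1,2]; indeg=(0,0,0,0,0,0,0,1)
step 4: output 3; order=[0,1,2,3]; indeg=(0,0,0,0,0,0,0,0)
step 5: output 4; order=[0,1,2,3,4]; indeg=(0,0,0,0,0,0,0,0)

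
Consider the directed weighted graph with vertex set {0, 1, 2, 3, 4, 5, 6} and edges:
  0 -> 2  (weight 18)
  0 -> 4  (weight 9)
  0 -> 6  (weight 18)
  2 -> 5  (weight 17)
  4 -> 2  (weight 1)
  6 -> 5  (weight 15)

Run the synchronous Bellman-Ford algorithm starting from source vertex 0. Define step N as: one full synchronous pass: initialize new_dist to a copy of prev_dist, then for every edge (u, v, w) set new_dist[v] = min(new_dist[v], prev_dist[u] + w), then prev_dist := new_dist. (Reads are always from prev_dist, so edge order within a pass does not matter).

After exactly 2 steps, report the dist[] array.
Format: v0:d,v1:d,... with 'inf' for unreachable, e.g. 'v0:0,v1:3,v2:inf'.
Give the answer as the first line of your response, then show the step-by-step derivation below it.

v0:0,v1:inf,v2:10,v3:inf,v4:9,v5:33,v6:18

step 1: dist = v0:0,v1:inf,v2:18,v3:inf,v4:9,v5:inf,v6:18
step 2: dist = v0:0,v1:inf,v2:10,v3:inf,v4:9,v5:33,v6:18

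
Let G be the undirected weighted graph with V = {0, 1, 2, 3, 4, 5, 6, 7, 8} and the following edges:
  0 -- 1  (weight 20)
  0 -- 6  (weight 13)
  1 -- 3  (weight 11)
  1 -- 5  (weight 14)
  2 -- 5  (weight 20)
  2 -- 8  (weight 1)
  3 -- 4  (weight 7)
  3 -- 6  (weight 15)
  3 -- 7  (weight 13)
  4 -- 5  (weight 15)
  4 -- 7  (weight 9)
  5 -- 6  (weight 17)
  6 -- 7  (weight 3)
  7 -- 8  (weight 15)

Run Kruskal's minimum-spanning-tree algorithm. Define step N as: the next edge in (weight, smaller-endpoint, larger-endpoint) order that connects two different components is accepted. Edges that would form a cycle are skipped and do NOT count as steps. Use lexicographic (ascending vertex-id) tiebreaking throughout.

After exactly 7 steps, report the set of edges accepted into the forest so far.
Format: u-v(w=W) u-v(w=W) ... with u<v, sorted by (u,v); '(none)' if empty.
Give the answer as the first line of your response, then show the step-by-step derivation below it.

0-6(w=13) 1-3(w=11) 1-5(w=14) 2-8(w=1) 3-4(w=7) 4-7(w=9) 6-7(w=3)

step 1: add edge 2-8 (w=1); MST = {2-8(w=1)}
step 2: add edge 6-7 (w=3); MST = {2-8(w=1) 6-7(w=3)}
step 3: add edge 3-4 (w=7); MST = {2-8(w=1) 3-4(w=7) 6-7(w=3)}
step 4: add edge 4-7 (w=9); MST = {2-8(w=1) 3-4(w=7) 4-7(w=9) 6-7(w=3)}
step 5: add edge 1-3 (w=11); MST = {1-3(w=11) 2-8(w=1) 3-4(w=7) 4-7(w=9) 6-7(w=3)}
step 6: add edge 0-6 (w=13); MST = {0-6(w=13) 1-3(w=11) 2-8(w=1) 3-4(w=7) 4-7(w=9) 6-7(w=3)}
step 7: add edge 1-5 (w=14); MST = {0-6(w=13) 1-3(w=11) 1-5(w=14) 2-8(w=1) 3-4(w=7) 4-7(w=9) 6-7(w=3)}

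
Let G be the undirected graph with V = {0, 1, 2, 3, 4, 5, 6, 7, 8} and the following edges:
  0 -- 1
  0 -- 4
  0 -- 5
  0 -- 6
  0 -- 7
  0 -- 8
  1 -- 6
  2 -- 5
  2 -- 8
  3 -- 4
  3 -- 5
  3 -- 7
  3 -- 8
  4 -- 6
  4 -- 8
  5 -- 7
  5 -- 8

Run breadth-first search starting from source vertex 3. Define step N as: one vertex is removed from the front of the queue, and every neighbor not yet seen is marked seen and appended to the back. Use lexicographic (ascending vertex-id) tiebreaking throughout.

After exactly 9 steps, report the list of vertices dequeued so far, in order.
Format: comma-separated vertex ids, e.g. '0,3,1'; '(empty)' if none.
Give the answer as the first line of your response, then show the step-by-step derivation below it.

3,4,5,7,8,0,6,2,1

step 1: dequeue 3; queue=[4,5,7,8]; order=3
step 2: dequeue 4; queue=[5,7,8,0,6]; order=3,4
step 3: dequeue 5; queue=[7,8,0,6,2]; order=3,4,5
step 4: dequeue 7; queue=[8,0,6,2]; order=3,4,5,7
step 5: dequeue 8; queue=[0,6,2]; order=3,4,5,7,8
step 6: dequeue 0; queue=[6,2,1]; order=3,4,5,7,8,0
step 7: dequeue 6; queue=[2,1]; order=3,4,5,7,8,0,6
step 8: dequeue 2; queue=[1]; order=3,4,5,7,8,0,6,2
step 9: dequeue 1; queue=[(empty)]; order=3,4,5,7,8,0,6,2,1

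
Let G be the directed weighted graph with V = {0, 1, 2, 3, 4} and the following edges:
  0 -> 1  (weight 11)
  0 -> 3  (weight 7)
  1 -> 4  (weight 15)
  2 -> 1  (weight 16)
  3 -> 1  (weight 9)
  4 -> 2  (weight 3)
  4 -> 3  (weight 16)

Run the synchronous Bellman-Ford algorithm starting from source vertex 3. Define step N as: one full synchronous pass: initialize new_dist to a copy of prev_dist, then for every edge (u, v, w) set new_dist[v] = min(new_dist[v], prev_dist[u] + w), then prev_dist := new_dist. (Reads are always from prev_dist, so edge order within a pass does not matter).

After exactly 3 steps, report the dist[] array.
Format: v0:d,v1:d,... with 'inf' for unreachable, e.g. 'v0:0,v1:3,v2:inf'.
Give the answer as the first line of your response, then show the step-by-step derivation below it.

v0:inf,v1:9,v2:27,v3:0,v4:24

step 1: dist = v0:inf,v1:9,v2:inf,v3:0,v4:inf
step 2: dist = v0:inf,v1:9,v2:inf,v3:0,v4:24
step 3: dist = v0:inf,v1:9,v2:27,v3:0,v4:24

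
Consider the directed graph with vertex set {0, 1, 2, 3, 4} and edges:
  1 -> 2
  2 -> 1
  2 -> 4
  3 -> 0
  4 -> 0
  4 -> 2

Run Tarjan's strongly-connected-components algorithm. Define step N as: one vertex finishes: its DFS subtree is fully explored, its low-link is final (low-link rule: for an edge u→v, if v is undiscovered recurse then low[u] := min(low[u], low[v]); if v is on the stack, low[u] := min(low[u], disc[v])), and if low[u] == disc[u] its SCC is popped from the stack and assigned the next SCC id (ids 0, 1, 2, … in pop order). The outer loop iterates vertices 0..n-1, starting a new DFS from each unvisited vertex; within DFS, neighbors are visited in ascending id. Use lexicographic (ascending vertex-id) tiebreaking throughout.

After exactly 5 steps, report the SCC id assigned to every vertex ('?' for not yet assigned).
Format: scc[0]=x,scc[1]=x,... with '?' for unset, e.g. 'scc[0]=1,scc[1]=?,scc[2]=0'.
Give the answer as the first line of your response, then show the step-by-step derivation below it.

scc[0]=0,scc[1]=1,scc[2]=1,scc[3]=2,scc[4]=1

step 1: low=(low[0]=0,low[1]=?,low[2]=?,low[3]=?,low[4]=?); scc=(scc[0]=0,scc[1]=?,scc[2]=?,scc[3]=?,scc[4]=?)
step 2: low=(low[0]=0,low[1]=1,low[2]=1,low[3]=?,low[4]=2); scc=(scc[0]=0,scc[1]=?,scc[2]=?,scc[3]=?,scc[4]=?)
step 3: low=(low[0]=0,low[1]=1,low[2]=1,low[3]=?,low[4]=2); scc=(scc[0]=0,scc[1]=?,scc[2]=?,scc[3]=?,scc[4]=?)
step 4: low=(low[0]=0,low[1]=1,low[2]=1,low[3]=?,low[4]=2); scc=(scc[0]=0,scc[1]=1,scc[2]=1,scc[3]=?,scc[4]=1)
step 5: low=(low[0]=0,low[1]=1,low[2]=1,low[3]=4,low[4]=2); scc=(scc[0]=0,scc[1]=1,scc[2]=1,scc[3]=2,scc[4]=1)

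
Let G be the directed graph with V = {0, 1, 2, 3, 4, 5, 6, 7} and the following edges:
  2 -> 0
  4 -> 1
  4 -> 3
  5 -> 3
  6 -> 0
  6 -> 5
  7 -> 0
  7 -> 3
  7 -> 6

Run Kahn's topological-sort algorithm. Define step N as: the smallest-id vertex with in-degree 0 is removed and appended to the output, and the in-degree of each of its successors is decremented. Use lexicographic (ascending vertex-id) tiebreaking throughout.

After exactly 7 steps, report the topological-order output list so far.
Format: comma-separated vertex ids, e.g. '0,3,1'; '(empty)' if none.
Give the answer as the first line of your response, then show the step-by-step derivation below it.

2,4,1,7,6,0,5

step 1: output 2; order=[2]; indeg=(2,1,0,3,0,1,1,0)
step 2: output 4; order=[2,4]; indeg=(2,0,0,2,0,1,1,0)
step 3: output 1; order=[2,4,1]; indeg=(2,0,0,2,0,1,1,0)
step 4: output 7; order=[2,4,1,7]; indeg=(1,0,0,1,0,1,0,0)
step 5: output 6; order=[2,4,1,7,6]; indeg=(0,0,0,1,0,0,0,0)
step 6: output 0; order=[2,4,1,7,6,0]; indeg=(0,0,0,1,0,0,0,0)
step 7: output 5; order=[2,4,1,7,6,0,5]; indeg=(0,0,0,0,0,0,0,0)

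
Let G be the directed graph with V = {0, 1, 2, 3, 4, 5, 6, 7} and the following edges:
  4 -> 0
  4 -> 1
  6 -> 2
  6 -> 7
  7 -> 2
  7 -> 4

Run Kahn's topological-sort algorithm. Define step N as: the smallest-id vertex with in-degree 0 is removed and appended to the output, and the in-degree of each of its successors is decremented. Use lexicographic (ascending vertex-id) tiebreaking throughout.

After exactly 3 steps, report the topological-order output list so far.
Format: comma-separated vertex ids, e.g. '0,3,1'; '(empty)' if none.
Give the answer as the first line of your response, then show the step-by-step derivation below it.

3,5,6

step 1: output 3; order=[3]; indeg=(1,1,2,0,1,0,0,1)
step 2: output 5; order=[3,5]; indeg=(1,1,2,0,1,0,0,1)
step 3: output 6; order=[3,5,6]; indeg=(1,1,1,0,1,0,0,0)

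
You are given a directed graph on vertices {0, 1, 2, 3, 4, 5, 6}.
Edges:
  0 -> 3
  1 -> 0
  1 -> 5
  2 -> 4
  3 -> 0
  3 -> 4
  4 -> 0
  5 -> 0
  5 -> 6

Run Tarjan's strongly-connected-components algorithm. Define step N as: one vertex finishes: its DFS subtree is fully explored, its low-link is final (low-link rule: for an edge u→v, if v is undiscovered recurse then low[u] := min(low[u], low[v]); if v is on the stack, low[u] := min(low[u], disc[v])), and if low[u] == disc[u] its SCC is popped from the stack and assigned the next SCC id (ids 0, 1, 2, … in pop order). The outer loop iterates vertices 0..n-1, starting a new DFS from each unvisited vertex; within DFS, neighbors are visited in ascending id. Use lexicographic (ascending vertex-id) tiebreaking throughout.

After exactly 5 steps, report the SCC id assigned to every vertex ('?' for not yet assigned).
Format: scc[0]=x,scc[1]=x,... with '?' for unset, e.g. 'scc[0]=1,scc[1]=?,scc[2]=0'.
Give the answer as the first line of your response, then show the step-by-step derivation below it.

scc[0]=0,scc[1]=?,scc[2]=?,scc[3]=0,scc[4]=0,scc[5]=2,scc[6]=1

step 1: low=(low[0]=0,low[1]=?,low[2]=?,low[3]=0,low[4]=0,low[5]=?,low[6]=?); scc=(scc[0]=?,scc[1]=?,scc[2]=?,scc[3]=?,scc[4]=?,scc[5]=?,scc[6]=?)
step 2: low=(low[0]=0,low[1]=?,low[2]=?,low[3]=0,low[4]=0,low[5]=?,low[6]=?); scc=(scc[0]=?,scc[1]=?,scc[2]=?,scc[3]=?,scc[4]=?,scc[5]=?,scc[6]=?)
step 3: low=(low[0]=0,low[1]=?,low[2]=?,low[3]=0,low[4]=0,low[5]=?,low[6]=?); scc=(scc[0]=0,scc[1]=?,scc[2]=?,scc[3]=0,scc[4]=0,scc[5]=?,scc[6]=?)
step 4: low=(low[0]=0,low[1]=3,low[2]=?,low[3]=0,low[4]=0,low[5]=4,low[6]=5); scc=(scc[0]=0,scc[1]=?,scc[2]=?,scc[3]=0,scc[4]=0,scc[5]=?,scc[6]=1)
step 5: low=(low[0]=0,low[1]=3,low[2]=?,low[3]=0,low[4]=0,low[5]=4,low[6]=5); scc=(scc[0]=0,scc[1]=?,scc[2]=?,scc[3]=0,scc[4]=0,scc[5]=2,scc[6]=1)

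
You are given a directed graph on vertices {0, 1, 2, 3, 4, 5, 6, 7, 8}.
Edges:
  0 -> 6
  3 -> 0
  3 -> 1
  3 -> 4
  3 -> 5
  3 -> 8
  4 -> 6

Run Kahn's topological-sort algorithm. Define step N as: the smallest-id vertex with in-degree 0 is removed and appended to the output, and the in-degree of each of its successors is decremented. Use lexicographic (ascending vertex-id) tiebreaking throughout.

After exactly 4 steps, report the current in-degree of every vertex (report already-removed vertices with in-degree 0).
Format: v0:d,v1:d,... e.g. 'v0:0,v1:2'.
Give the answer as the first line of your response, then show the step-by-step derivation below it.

v0:0,v1:0,v2:0,v3:0,v4:0,v5:0,v6:1,v7:0,v8:0

step 1: output 2; order=[2]; indeg=(1,1,0,0,1,1,2,0,1)
step 2: output 3; order=[2,3]; indeg=(0,0,0,0,0,0,2,0,0)
step 3: output 0; order=[2,3,0]; indeg=(0,0,0,0,0,0,1,0,0)
step 4: output 1; order=[2,3,0,1]; indeg=(0,0,0,0,0,0,1,0,0)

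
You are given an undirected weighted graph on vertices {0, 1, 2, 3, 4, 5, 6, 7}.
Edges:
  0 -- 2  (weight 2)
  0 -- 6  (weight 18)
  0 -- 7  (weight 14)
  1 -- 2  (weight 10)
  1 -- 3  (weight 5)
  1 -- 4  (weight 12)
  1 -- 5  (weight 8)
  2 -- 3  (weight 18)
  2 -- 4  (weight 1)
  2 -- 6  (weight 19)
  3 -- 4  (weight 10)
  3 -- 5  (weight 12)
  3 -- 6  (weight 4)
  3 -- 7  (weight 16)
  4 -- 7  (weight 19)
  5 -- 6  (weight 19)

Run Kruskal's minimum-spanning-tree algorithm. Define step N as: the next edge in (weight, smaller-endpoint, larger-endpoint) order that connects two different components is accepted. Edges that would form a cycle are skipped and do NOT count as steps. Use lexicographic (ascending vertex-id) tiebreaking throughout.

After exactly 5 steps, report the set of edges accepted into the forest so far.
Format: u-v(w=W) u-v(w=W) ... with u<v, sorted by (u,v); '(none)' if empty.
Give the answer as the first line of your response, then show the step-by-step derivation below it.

0-2(w=2) 1-3(w=5) 1-5(w=8) 2-4(w=1) 3-6(w=4)

step 1: add edge 2-4 (w=1); MST = {2-4(w=1)}
step 2: add edge 0-2 (w=2); MST = {0-2(w=2) 2-4(w=1)}
step 3: add edge 3-6 (w=4); MST = {0-2(w=2) 2-4(w=1) 3-6(w=4)}
step 4: add edge 1-3 (w=5); MST = {0-2(w=2) 1-3(w=5) 2-4(w=1) 3-6(w=4)}
step 5: add edge 1-5 (w=8); MST = {0-2(w=2) 1-3(w=5) 1-5(w=8) 2-4(w=1) 3-6(w=4)}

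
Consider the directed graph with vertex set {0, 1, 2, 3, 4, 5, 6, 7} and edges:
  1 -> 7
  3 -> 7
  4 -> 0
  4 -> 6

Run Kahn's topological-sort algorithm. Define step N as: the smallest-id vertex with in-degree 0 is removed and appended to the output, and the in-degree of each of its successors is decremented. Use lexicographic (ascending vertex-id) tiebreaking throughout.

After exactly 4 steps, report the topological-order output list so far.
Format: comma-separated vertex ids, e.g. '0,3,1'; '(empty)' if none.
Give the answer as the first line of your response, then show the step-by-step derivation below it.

1,2,3,4

step 1: output 1; order=[1]; indeg=(1,0,0,0,0,0,1,1)
step 2: output 2; order=[1,2]; indeg=(1,0,0,0,0,0,1,1)
step 3: output 3; order=[1,2,3]; indeg=(1,0,0,0,0,0,1,0)
step 4: output 4; order=[1,2,3,4]; indeg=(0,0,0,0,0,0,0,0)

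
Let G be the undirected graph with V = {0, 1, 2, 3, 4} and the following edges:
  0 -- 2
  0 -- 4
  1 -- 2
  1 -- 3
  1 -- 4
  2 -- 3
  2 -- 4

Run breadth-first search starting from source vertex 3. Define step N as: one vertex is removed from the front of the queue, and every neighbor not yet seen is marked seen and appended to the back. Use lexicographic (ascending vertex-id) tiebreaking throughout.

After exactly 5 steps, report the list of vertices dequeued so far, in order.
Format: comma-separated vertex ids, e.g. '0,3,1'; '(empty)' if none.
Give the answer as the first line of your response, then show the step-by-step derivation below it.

3,1,2,4,0

step 1: dequeue 3; queue=[1,2]; order=3
step 2: dequeue 1; queue=[2,4]; order=3,1
step 3: dequeue 2; queue=[4,0]; order=3,1,2
step 4: dequeue 4; queue=[0]; order=3,1,2,4
step 5: dequeue 0; queue=[(empty)]; order=3,1,2,4,0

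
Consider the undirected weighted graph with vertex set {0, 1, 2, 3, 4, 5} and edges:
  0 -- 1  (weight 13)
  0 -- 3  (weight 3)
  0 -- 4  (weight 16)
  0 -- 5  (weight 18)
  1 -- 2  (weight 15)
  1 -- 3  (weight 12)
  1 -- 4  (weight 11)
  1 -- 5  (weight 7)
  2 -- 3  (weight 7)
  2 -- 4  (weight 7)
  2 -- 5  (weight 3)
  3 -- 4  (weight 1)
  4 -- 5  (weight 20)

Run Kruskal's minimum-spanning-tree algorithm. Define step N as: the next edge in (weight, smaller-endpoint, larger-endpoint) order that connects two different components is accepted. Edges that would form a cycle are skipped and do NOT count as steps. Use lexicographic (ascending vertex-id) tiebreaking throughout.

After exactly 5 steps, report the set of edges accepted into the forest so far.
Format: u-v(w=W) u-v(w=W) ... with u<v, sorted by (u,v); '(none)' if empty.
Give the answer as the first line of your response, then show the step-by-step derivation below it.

0-3(w=3) 1-5(w=7) 2-3(w=7) 2-5(w=3) 3-4(w=1)

step 1: add edge 3-4 (w=1); MST = {3-4(w=1)}
step 2: add edge 0-3 (w=3); MST = {0-3(w=3) 3-4(w=1)}
step 3: add edge 2-5 (w=3); MST = {0-3(w=3) 2-5(w=3) 3-4(w=1)}
step 4: add edge 1-5 (w=7); MST = {0-3(w=3) 1-5(w=7) 2-5(w=3) 3-4(w=1)}
step 5: add edge 2-3 (w=7); MST = {0-3(w=3) 1-5(w=7) 2-3(w=7) 2-5(w=3) 3-4(w=1)}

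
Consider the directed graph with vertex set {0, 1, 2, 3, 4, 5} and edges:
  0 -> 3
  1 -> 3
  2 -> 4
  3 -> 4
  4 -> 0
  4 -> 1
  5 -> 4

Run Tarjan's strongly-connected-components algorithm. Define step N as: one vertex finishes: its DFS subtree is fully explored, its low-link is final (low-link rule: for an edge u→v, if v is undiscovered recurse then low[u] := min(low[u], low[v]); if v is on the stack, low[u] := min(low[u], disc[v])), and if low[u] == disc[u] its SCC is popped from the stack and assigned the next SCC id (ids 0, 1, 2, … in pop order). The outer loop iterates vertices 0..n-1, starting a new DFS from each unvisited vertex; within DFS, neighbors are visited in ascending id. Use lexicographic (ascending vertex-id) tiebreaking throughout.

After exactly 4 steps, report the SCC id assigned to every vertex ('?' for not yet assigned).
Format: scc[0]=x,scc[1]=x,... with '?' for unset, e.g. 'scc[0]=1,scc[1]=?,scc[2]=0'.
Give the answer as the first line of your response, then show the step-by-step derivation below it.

scc[0]=0,scc[1]=0,scc[2]=?,scc[3]=0,scc[4]=0,scc[5]=?

step 1: low=(low[0]=0,low[1]=1,low[2]=?,low[3]=1,low[4]=0,low[5]=?); scc=(scc[0]=?,scc[1]=?,scc[2]=?,scc[3]=?,scc[4]=?,scc[5]=?)
step 2: low=(low[0]=0,low[1]=1,low[2]=?,low[3]=1,low[4]=0,low[5]=?); scc=(scc[0]=?,scc[1]=?,scc[2]=?,scc[3]=?,scc[4]=?,scc[5]=?)
step 3: low=(low[0]=0,low[1]=1,low[2]=?,low[3]=0,low[4]=0,low[5]=?); scc=(scc[0]=?,scc[1]=?,scc[2]=?,scc[3]=?,scc[4]=?,scc[5]=?)
step 4: low=(low[0]=0,low[1]=1,low[2]=?,low[3]=0,low[4]=0,low[5]=?); scc=(scc[0]=0,scc[1]=0,scc[2]=?,scc[3]=0,scc[4]=0,scc[5]=?)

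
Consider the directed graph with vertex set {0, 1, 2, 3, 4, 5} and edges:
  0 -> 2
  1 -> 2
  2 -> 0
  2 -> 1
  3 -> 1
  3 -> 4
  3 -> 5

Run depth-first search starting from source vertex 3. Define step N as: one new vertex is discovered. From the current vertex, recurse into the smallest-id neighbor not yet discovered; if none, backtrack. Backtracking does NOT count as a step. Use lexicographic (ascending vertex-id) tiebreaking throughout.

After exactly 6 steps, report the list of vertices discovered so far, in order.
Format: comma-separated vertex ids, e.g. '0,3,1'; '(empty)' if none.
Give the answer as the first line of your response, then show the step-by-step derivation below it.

3,1,2,0,4,5

step 1: discover 3; path=3; order=3
step 2: discover 1; path=3>1; order=3,1
step 3: discover 2; path=3>1>2; order=3,1,2
step 4: discover 0; path=3>1>2>0; order=3,1,2,0
step 5: discover 4; path=3>4; order=3,1,2,0,4
step 6: discover 5; path=3>5; order=3,1,2,0,4,5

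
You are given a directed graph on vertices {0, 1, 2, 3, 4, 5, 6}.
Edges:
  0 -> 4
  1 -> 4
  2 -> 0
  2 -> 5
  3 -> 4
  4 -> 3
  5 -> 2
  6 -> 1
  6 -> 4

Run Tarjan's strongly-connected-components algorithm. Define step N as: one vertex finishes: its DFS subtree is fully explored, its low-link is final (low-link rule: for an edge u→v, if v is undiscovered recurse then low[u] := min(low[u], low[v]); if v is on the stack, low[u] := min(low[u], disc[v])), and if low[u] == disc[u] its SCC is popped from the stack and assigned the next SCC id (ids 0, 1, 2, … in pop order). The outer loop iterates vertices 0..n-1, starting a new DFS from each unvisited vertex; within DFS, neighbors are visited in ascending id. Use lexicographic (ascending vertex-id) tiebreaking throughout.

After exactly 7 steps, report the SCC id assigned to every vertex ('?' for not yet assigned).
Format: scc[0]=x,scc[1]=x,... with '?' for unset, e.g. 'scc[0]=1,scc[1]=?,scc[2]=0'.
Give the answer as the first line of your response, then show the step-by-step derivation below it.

scc[0]=1,scc[1]=2,scc[2]=3,scc[3]=0,scc[4]=0,scc[5]=3,scc[6]=4

step 1: low=(low[0]=0,low[1]=?,low[2]=?,low[3]=1,low[4]=1,low[5]=?,low[6]=?); scc=(scc[0]=?,scc[1]=?,scc[2]=?,scc[3]=?,scc[4]=?,scc[5]=?,scc[6]=?)
step 2: low=(low[0]=0,low[1]=?,low[2]=?,low[3]=1,low[4]=1,low[5]=?,low[6]=?); scc=(scc[0]=?,scc[1]=?,scc[2]=?,scc[3]=0,scc[4]=0,scc[5]=?,scc[6]=?)
step 3: low=(low[0]=0,low[1]=?,low[2]=?,low[3]=1,low[4]=1,low[5]=?,low[6]=?); scc=(scc[0]=1,scc[1]=?,scc[2]=?,scc[3]=0,scc[4]=0,scc[5]=?,scc[6]=?)
step 4: low=(low[0]=0,low[1]=3,low[2]=?,low[3]=1,low[4]=1,low[5]=?,low[6]=?); scc=(scc[0]=1,scc[1]=2,scc[2]=?,scc[3]=0,scc[4]=0,scc[5]=?,scc[6]=?)
step 5: low=(low[0]=0,low[1]=3,low[2]=4,low[3]=1,low[4]=1,low[5]=4,low[6]=?); scc=(scc[0]=1,scc[1]=2,scc[2]=?,scc[3]=0,scc[4]=0,scc[5]=?,scc[6]=?)
step 6: low=(low[0]=0,low[1]=3,low[2]=4,low[3]=1,low[4]=1,low[5]=4,low[6]=?); scc=(scc[0]=1,scc[1]=2,scc[2]=3,scc[3]=0,scc[4]=0,scc[5]=3,scc[6]=?)
step 7: low=(low[0]=0,low[1]=3,low[2]=4,low[3]=1,low[4]=1,low[5]=4,low[6]=6); scc=(scc[0]=1,scc[1]=2,scc[2]=3,scc[3]=0,scc[4]=0,scc[5]=3,scc[6]=4)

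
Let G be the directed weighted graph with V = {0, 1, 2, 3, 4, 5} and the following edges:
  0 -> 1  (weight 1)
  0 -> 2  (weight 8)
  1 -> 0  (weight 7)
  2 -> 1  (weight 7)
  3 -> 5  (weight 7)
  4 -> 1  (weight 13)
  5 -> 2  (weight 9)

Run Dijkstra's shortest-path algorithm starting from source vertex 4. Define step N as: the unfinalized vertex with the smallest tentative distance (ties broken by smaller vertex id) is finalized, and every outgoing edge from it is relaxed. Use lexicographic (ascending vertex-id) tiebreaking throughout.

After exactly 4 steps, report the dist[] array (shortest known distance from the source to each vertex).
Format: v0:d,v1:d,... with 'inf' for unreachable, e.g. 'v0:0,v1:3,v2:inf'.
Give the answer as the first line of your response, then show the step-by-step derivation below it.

v0:20,v1:13,v2:28,v3:inf,v4:0,v5:inf

step 1: dist = v0:inf,v1:13,v2:inf,v3:inf,v4:0,v5:inf
step 2: dist = v0:20,v1:13,v2:inf,v3:inf,v4:0,v5:inf
step 3: dist = v0:20,v1:13,v2:28,v3:inf,v4:0,v5:inf
step 4: dist = v0:20,v1:13,v2:28,v3:inf,v4:0,v5:inf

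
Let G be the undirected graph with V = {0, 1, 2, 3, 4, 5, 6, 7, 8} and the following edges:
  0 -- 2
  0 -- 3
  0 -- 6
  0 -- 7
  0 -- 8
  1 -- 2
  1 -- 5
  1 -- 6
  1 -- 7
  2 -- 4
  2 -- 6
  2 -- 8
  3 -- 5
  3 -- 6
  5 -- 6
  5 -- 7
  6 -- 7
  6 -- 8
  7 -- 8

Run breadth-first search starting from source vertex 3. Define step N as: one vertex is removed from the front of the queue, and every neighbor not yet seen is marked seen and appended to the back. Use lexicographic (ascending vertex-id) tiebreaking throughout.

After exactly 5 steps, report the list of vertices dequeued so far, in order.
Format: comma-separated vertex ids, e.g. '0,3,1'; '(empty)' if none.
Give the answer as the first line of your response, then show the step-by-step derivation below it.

3,0,5,6,2

step 1: dequeue 3; queue=[0,5,6]; order=3
step 2: dequeue 0; queue=[5,6,2,7,8]; order=3,0
step 3: dequeue 5; queue=[6,2,7,8,1]; order=3,0,5
step 4: dequeue 6; queue=[2,7,8,1]; order=3,0,5,6
step 5: dequeue 2; queue=[7,8,1,4]; order=3,0,5,6,2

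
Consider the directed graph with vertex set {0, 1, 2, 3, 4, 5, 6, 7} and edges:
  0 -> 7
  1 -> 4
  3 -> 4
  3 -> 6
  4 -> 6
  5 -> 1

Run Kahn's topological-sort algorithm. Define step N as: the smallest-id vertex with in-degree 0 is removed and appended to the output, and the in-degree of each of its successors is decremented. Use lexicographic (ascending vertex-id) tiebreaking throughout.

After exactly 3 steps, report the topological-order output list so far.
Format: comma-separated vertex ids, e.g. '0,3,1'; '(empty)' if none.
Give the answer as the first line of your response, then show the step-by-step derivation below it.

0,2,3

step 1: output 0; order=[0]; indeg=(0,1,0,0,2,0,2,0)
step 2: output 2; order=[0,2]; indeg=(0,1,0,0,2,0,2,0)
step 3: output 3; order=[0,2,3]; indeg=(0,1,0,0,1,0,1,0)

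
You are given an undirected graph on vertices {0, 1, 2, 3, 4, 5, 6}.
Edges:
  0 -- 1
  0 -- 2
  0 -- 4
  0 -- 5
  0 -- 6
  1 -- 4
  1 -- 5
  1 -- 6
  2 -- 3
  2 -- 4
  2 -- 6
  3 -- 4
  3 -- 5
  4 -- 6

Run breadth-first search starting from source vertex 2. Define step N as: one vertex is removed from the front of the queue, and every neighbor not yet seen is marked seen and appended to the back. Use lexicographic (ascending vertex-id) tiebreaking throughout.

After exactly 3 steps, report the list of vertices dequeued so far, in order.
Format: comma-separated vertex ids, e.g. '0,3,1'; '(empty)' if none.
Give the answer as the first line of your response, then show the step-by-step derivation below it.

2,0,3

step 1: dequeue 2; queue=[0,3,4,6]; order=2
step 2: dequeue 0; queue=[3,4,6,1,5]; order=2,0
step 3: dequeue 3; queue=[4,6,1,5]; order=2,0,3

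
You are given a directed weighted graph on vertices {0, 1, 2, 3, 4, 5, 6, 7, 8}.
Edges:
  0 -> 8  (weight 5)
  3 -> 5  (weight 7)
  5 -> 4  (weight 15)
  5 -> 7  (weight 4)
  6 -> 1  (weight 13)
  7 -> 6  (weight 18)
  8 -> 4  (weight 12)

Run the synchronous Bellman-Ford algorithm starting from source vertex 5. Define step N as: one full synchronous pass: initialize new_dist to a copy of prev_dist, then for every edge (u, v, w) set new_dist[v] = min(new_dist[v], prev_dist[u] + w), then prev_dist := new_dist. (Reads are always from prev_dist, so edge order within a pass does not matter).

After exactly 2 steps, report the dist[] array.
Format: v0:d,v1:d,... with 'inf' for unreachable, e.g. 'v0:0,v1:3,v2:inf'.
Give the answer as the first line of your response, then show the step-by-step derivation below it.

v0:inf,v1:inf,v2:inf,v3:inf,v4:15,v5:0,v6:22,v7:4,v8:inf

step 1: dist = v0:inf,v1:inf,v2:inf,v3:inf,v4:15,v5:0,v6:inf,v7:4,v8:inf
step 2: dist = v0:inf,v1:inf,v2:inf,v3:inf,v4:15,v5:0,v6:22,v7:4,v8:inf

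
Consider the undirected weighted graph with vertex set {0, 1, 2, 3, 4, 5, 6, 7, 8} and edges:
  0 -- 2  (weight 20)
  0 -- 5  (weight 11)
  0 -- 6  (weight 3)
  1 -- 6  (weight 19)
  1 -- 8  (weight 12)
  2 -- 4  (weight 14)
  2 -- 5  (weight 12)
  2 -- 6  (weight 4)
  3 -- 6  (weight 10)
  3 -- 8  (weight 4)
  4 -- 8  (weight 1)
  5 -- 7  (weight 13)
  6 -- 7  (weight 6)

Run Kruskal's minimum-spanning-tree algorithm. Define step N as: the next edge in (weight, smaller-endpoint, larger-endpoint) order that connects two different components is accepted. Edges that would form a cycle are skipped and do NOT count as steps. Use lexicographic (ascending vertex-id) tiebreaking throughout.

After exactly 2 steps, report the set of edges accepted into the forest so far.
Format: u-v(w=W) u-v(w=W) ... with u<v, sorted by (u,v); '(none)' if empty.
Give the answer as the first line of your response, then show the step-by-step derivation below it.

0-6(w=3) 4-8(w=1)

step 1: add edge 4-8 (w=1); MST = {4-8(w=1)}
step 2: add edge 0-6 (w=3); MST = {0-6(w=3) 4-8(w=1)}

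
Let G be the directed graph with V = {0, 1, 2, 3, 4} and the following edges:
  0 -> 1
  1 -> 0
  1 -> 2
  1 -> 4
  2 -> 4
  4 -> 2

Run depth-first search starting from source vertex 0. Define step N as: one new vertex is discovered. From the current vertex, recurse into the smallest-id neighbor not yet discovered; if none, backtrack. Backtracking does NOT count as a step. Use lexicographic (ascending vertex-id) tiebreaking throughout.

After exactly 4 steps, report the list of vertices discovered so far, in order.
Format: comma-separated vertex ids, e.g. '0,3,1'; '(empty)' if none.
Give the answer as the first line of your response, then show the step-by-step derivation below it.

0,1,2,4

step 1: discover 0; path=0; order=0
step 2: discover 1; path=0>1; order=0,1
step 3: discover 2; path=0>1>2; order=0,1,2
step 4: discover 4; path=0>1>2>4; order=0,1,2,4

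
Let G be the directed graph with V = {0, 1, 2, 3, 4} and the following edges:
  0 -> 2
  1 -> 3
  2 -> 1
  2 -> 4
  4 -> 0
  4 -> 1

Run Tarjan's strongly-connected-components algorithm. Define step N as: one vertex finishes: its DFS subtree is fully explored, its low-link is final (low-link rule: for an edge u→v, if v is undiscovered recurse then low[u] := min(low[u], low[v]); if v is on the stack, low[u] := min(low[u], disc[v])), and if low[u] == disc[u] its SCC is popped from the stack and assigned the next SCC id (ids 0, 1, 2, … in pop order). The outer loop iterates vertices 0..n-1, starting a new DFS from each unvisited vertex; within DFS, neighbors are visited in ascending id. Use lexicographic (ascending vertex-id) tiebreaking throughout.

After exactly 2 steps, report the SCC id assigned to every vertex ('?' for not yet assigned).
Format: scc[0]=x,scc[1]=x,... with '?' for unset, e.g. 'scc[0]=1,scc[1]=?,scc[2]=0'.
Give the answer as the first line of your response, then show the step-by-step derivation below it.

scc[0]=?,scc[1]=1,scc[2]=?,scc[3]=0,scc[4]=?

step 1: low=(low[0]=0,low[1]=2,low[2]=1,low[3]=3,low[4]=?); scc=(scc[0]=?,scc[1]=?,scc[2]=?,scc[3]=0,scc[4]=?)
step 2: low=(low[0]=0,low[1]=2,low[2]=1,low[3]=3,low[4]=?); scc=(scc[0]=?,scc[1]=1,scc[2]=?,scc[3]=0,scc[4]=?)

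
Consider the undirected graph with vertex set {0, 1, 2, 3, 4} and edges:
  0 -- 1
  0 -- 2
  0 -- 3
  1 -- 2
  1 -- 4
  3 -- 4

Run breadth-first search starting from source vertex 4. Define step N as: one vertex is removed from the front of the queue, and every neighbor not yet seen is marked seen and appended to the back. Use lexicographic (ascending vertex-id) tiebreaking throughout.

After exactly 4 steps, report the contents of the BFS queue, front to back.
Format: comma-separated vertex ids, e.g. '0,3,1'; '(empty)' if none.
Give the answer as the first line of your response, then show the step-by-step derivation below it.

2

step 1: dequeue 4; queue=[1,3]; order=4
step 2: dequeue 1; queue=[3,0,2]; order=4,1
step 3: dequeue 3; queue=[0,2]; order=4,1,3
step 4: dequeue 0; queue=[2]; order=4,1,3,0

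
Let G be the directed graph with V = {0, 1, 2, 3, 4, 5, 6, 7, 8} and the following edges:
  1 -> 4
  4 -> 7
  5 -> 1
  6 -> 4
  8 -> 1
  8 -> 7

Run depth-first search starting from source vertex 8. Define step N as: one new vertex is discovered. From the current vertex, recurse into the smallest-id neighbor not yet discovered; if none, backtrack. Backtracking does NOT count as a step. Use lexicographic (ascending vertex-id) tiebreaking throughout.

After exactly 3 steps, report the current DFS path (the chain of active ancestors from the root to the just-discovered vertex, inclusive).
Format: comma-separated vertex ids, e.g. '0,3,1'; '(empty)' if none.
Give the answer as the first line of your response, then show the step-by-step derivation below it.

8,1,4

step 1: discover 8; path=8; order=8
step 2: discover 1; path=8>1; order=8,1
step 3: discover 4; path=8>1>4; order=8,1,4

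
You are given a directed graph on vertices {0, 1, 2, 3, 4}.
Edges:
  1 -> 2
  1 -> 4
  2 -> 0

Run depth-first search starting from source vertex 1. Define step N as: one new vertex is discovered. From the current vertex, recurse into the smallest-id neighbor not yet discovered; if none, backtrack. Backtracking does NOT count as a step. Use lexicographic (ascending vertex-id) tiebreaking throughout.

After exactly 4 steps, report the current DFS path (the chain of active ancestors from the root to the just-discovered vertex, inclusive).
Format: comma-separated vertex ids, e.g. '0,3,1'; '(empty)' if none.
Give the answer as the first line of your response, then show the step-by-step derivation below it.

1,4

step 1: discover 1; path=1; order=1
step 2: discover 2; path=1>2; order=1,2
step 3: discover 0; path=1>2>0; order=1,2,0
step 4: discover 4; path=1>4; order=1,2,0,4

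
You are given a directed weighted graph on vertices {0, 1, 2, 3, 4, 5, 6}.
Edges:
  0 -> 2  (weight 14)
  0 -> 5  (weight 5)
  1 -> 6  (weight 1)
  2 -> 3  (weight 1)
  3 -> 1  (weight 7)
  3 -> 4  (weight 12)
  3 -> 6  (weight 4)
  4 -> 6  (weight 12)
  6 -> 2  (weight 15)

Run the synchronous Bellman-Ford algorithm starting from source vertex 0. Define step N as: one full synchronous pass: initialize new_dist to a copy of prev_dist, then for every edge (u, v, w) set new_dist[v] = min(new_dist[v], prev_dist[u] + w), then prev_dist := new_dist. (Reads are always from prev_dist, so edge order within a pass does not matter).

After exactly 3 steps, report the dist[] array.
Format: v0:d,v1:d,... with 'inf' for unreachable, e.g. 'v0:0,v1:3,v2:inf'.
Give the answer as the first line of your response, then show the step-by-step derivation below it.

v0:0,v1:22,v2:14,v3:15,v4:27,v5:5,v6:19

step 1: dist = v0:0,v1:inf,v2:14,v3:inf,v4:inf,v5:5,v6:inf
step 2: dist = v0:0,v1:inf,v2:14,v3:15,v4:inf,v5:5,v6:inf
step 3: dist = v0:0,v1:22,v2:14,v3:15,v4:27,v5:5,v6:19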